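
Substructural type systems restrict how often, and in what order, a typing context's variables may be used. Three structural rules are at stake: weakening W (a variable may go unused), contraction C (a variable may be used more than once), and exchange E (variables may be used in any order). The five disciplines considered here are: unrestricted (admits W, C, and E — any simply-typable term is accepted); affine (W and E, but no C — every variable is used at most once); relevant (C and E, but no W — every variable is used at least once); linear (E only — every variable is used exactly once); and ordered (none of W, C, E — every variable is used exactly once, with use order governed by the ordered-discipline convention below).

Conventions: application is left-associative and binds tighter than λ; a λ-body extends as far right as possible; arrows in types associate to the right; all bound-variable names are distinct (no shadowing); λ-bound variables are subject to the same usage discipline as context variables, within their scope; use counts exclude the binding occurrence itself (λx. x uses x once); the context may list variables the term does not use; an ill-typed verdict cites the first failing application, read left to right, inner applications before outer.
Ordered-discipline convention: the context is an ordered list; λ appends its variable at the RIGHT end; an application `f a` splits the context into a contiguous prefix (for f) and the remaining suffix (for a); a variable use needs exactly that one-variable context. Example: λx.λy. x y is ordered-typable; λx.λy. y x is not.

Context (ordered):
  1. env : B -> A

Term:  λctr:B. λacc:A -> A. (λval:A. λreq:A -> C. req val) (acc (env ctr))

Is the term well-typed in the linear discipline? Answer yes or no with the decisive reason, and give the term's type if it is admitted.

yes — each of env, ctr, acc, val, req used exactly once; term : B -> (A -> A) -> (A -> C) -> C
variable uses: env: 1; ctr (λ-bound): 1; acc (λ-bound): 1; val (λ-bound): 1; req (λ-bound): 1
order of uses: req, val, acc, env, ctr
typing: the term checks, with type B -> (A -> A) -> (A -> C) -> C
per-discipline verdicts: ordered ✗; linear ✓; affine ✓; relevant ✓; unrestricted ✓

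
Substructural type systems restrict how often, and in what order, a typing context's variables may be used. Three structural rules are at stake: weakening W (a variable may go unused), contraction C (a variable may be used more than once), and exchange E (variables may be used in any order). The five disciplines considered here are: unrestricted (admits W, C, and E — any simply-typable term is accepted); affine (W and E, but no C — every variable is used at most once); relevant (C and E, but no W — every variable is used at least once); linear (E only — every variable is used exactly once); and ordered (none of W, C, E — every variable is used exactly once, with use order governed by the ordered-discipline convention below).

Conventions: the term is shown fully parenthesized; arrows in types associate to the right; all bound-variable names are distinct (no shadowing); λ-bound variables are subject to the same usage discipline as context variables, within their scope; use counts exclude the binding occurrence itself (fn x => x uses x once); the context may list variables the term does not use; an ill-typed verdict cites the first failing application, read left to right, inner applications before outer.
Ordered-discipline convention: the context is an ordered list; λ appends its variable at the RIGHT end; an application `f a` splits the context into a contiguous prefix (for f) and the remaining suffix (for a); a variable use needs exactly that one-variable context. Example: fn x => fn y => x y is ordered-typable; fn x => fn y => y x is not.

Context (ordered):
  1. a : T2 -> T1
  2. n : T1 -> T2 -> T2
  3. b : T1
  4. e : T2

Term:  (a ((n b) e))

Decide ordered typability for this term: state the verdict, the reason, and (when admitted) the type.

yes — one use each (a, n, b, e); ordered split holds; term : T1
use counts: a: 1; n: 1; b: 1; e: 1
use order (left to right): a, n, b, e
typing: well-typed at T1
all disciplines: ordered ✓, linear ✓, affine ✓, relevant ✓, unrestricted ✓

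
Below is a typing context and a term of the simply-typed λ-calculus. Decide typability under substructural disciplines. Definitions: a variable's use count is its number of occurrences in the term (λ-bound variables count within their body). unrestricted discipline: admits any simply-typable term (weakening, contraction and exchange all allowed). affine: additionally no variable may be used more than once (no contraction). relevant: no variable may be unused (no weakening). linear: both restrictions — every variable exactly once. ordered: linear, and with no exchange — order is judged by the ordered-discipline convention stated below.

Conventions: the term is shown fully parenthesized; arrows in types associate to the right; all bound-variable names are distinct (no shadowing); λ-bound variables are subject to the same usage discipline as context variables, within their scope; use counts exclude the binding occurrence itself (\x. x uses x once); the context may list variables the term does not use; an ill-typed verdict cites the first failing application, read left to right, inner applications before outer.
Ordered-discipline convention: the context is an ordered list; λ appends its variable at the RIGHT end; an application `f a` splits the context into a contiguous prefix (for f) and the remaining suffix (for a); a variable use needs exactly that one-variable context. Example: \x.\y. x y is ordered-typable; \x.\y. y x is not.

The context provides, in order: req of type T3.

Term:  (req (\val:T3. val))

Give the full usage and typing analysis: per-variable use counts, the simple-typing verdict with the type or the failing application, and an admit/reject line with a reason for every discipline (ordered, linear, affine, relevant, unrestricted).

usage: req: 1, val (bound): 1
left-to-right use order: req, val
typing: ill-typed: non-arrow in function slot: T3
ordered: ✗, a type mismatch blocks all five
linear: ✗, the type mismatch rejects it
affine: ✗, not simply typable
relevant: ✗, fails simple typing
unrestricted: ✗, a type mismatch blocks all five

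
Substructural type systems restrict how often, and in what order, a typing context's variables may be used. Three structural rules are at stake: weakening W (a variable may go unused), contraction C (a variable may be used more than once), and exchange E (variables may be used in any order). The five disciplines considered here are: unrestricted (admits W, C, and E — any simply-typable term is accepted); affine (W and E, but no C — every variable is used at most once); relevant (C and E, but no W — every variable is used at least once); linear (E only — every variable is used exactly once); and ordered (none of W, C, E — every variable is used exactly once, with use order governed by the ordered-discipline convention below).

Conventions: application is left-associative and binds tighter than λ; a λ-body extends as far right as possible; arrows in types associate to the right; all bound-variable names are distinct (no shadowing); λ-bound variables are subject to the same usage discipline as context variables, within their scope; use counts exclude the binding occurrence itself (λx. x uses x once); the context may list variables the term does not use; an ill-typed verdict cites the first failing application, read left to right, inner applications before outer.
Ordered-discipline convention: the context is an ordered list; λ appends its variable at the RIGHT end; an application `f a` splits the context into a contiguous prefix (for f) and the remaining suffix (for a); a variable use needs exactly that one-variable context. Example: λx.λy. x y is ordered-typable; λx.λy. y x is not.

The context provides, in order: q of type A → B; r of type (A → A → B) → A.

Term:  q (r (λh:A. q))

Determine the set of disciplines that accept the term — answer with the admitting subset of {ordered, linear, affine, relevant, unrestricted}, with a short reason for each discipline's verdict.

admitting disciplines: unrestricted
use counts: q=2; r=1; h (bound)=0
order of uses: q, r, q
typing: the term checks, with type B
ordered ✗ (uses contraction: q ×2; needs weakening: h unused)
linear ✗ (uses contraction: q ×2; needs weakening: h unused)
affine ✗ (uses contraction: q ×2)
relevant ✗ (needs weakening: h unused)
unrestricted ✓ (type-checks (B) and nothing is barred)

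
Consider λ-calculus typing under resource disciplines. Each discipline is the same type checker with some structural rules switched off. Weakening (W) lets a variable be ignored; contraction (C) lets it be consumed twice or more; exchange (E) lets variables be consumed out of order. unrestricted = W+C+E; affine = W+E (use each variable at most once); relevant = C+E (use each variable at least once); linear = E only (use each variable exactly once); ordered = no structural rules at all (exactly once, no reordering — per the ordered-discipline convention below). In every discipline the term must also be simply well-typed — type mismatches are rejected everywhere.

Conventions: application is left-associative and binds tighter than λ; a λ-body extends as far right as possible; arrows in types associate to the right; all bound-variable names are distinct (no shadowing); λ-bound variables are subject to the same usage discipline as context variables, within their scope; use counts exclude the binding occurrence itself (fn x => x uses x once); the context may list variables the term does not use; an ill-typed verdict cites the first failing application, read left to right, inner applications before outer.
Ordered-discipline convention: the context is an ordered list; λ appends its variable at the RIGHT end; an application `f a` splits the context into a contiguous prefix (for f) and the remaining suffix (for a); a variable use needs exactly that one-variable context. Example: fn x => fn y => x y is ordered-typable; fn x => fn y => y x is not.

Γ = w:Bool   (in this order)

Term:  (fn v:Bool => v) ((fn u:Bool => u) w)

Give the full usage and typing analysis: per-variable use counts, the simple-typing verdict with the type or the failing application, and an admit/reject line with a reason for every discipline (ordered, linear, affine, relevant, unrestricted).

use counts: w: 1; v [bound]: 1; u [bound]: 1
left-to-right use order: v, u, w
typing: well-typed at Bool
ordered: ✓ — w, v, u once each; derivable with no W/C/E
linear: ✓ — exactly-once usage across w, v, u
affine: ✓ — at most one use each (w, v, u)
relevant: ✓ — at least one use each (w, v, u)
unrestricted: ✓ — type-checks (Bool) and nothing is barred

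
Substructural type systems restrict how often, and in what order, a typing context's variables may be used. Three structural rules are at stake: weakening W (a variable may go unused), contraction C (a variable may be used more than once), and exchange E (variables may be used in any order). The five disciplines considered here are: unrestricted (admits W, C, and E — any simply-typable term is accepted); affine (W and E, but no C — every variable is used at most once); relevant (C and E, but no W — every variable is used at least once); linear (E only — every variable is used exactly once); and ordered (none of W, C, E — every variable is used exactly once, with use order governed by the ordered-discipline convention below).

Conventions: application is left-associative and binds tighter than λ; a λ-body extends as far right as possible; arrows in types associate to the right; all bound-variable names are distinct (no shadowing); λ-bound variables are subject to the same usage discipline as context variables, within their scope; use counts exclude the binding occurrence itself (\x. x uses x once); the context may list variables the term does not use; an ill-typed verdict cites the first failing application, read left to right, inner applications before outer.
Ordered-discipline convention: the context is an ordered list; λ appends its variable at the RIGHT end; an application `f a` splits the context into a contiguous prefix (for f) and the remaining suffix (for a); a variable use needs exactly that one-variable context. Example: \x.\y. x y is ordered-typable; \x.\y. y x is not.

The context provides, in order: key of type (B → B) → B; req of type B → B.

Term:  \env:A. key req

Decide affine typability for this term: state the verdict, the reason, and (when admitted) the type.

yes — at most one use each (key, req, env); term : A → B
usage: key: 1, req: 1, env (bound): 0
order of uses: key, req
typing: well-typed at A → B
across the five disciplines: ordered ✗; linear ✗; affine ✓; relevant ✗; unrestricted ✓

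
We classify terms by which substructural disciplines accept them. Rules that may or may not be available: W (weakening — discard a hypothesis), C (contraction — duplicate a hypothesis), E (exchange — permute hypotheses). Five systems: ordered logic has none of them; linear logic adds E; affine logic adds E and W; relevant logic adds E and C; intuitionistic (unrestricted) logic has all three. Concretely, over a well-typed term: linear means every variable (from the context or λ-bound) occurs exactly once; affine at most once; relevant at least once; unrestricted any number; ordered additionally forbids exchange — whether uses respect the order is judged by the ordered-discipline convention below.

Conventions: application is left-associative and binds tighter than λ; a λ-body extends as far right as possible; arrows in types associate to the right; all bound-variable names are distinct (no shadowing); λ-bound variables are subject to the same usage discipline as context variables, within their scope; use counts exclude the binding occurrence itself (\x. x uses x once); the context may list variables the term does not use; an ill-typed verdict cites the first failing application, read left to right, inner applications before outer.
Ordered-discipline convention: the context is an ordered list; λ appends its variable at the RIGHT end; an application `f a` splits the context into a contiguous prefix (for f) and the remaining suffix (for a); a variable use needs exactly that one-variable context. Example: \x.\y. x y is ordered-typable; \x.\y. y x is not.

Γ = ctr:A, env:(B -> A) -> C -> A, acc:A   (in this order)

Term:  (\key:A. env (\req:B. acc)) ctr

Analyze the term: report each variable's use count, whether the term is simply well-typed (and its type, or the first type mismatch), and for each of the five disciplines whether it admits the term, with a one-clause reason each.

use counts: ctr: 1, env: 1, acc: 1, key (λ-bound): 0, req (λ-bound): 0
order of uses: env, acc, ctr
typing: ✓ — C -> A
ordered: ✗ — unused: key, req — weakening required
linear: ✗ — unused: key, req — weakening required
affine: ✓ — no duplicate uses among ctr, env, acc, key, req
relevant: ✗ — unused: key, req — weakening required
unrestricted: ✓ — typability at C -> A is all that's needed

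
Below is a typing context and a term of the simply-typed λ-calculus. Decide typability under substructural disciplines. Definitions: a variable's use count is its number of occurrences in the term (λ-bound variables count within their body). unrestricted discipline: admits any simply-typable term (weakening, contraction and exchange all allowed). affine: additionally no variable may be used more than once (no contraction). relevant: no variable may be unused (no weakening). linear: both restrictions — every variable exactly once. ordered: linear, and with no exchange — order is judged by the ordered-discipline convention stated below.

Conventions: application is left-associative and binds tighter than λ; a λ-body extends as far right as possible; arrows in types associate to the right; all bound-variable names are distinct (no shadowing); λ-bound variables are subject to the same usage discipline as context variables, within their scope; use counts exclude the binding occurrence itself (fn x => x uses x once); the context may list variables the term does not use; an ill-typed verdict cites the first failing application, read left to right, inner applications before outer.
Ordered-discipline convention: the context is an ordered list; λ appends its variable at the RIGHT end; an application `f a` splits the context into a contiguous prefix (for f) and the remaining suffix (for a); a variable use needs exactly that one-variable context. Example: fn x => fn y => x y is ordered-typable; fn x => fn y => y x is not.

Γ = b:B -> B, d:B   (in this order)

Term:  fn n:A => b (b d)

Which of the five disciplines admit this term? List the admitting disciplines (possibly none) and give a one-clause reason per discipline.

admitting disciplines: unrestricted
counts: b=2; d=1; n [bound]=0
left-to-right use order: b, b, d
typing: ✓ — A -> B
ordered: ✗ — b ×2 used more than once (contraction); unused: n — weakening required
linear: ✗ — b ×2 used more than once (contraction); unused: n — weakening required
affine: ✗ — b ×2 used more than once (contraction)
relevant: ✗ — unused: n — weakening required
unrestricted: ✓ — typability at A -> B is all that's needed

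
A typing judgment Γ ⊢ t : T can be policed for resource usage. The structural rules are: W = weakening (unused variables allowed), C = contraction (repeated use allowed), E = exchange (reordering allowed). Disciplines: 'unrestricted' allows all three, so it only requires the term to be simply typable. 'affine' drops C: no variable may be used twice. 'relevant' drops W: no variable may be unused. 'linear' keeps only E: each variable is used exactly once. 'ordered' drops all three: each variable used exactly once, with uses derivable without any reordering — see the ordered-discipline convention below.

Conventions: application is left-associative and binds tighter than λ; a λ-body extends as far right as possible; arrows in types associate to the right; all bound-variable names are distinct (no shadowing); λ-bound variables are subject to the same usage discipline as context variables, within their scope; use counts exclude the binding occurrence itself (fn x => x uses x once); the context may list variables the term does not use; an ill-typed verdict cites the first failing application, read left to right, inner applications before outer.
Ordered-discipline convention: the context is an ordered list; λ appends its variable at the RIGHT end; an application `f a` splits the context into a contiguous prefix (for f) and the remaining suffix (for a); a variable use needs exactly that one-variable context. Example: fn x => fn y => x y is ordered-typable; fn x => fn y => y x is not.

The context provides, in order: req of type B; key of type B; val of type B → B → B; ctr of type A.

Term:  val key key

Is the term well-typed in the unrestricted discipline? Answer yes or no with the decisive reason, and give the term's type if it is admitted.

yes — simply typable at B; W, C, E all held; term : B
usage: req: 0; key: 2; val: 1; ctr: 0
uses in reading order: val, key, key
typing: the term checks, with type B
per-discipline verdicts: ordered ✗ | linear ✗ | affine ✗ | relevant ✗ | unrestricted ✓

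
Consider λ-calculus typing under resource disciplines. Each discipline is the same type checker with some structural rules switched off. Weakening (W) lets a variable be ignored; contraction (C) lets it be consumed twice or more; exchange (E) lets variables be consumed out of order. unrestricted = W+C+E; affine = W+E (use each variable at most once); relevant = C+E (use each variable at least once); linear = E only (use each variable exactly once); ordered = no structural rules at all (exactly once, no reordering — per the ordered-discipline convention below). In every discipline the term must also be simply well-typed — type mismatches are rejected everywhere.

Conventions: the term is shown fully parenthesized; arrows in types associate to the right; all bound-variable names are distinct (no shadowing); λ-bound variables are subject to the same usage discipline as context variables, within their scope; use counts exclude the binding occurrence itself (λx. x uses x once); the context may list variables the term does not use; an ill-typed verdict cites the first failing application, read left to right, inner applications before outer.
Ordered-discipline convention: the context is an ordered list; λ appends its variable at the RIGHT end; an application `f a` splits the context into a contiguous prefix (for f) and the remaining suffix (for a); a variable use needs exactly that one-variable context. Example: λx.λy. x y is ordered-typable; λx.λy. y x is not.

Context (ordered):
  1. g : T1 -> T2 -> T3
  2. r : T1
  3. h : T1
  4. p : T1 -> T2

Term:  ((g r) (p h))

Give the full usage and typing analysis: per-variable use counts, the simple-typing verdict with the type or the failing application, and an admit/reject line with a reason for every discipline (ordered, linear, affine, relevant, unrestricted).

variable uses: g: 1×; r: 1×; h: 1×; p: 1×
left-to-right use order: g, r, p, h
typing: the term checks, with type T3
ordered ✗ (needs exchange: uses follow g, r, p, h)
linear ✓ (g, r, h, p: one use apiece)
affine ✓ (g, r, h, p: no repeats, contraction unneeded)
relevant ✓ (every one of g, r, h, p appears)
unrestricted ✓ (type-checks (T3) and nothing is barred)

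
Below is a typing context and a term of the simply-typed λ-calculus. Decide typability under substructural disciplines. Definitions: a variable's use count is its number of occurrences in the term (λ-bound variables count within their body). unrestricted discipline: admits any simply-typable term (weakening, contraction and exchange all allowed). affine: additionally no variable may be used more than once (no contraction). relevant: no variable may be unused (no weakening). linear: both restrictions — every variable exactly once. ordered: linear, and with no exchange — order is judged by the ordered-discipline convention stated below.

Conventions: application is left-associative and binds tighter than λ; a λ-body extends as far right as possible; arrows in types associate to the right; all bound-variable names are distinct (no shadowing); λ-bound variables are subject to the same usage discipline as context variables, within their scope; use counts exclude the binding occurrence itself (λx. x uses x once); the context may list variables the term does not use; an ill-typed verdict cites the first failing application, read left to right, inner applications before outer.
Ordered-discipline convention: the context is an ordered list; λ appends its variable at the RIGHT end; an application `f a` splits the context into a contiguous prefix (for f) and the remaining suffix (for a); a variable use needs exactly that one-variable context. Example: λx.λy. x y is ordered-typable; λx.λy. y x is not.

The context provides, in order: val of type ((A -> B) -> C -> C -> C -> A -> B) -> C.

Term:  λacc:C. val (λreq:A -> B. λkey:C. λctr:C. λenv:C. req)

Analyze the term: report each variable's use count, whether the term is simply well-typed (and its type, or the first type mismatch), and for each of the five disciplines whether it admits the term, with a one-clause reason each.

use counts: val: 1×; acc [bound]: 0×; req [bound]: 1×; key [bound]: 0×; ctr [bound]: 0×; env [bound]: 0×
left-to-right use order: val, req
typing: the term checks, with type C -> C
ordered ✗ (unused: acc, key, ctr, env — weakening required)
linear ✗ (unused: acc, key, ctr, env — weakening required)
affine ✓ (at most one use each (val, acc, req, key, ctr, env))
relevant ✗ (unused: acc, key, ctr, env — weakening required)
unrestricted ✓ (typability at C -> C is all that's needed)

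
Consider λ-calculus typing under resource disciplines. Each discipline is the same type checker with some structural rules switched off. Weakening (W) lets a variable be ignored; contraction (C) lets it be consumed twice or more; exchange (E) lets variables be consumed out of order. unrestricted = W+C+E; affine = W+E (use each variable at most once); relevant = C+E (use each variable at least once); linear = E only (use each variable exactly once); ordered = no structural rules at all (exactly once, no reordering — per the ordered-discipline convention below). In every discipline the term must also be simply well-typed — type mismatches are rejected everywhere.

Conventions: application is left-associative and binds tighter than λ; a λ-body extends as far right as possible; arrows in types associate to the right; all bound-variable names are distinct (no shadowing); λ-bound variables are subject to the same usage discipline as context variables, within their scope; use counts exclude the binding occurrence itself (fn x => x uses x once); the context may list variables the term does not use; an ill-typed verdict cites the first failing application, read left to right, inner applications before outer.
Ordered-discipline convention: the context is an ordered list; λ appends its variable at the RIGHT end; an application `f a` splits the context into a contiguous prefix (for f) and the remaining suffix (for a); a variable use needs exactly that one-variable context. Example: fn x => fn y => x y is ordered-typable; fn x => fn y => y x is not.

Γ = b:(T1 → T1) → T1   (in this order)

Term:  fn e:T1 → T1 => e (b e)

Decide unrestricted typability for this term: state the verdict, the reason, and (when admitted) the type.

yes — simply typable at (T1 → T1) → T1; W, C, E all held; term : (T1 → T1) → T1
use counts: b ×1; e (λ-bound) ×2
uses in reading order: e, b, e
typing: well-typed — term : (T1 → T1) → T1
summary: ordered ✗, linear ✗, affine ✗, relevant ✓, unrestricted ✓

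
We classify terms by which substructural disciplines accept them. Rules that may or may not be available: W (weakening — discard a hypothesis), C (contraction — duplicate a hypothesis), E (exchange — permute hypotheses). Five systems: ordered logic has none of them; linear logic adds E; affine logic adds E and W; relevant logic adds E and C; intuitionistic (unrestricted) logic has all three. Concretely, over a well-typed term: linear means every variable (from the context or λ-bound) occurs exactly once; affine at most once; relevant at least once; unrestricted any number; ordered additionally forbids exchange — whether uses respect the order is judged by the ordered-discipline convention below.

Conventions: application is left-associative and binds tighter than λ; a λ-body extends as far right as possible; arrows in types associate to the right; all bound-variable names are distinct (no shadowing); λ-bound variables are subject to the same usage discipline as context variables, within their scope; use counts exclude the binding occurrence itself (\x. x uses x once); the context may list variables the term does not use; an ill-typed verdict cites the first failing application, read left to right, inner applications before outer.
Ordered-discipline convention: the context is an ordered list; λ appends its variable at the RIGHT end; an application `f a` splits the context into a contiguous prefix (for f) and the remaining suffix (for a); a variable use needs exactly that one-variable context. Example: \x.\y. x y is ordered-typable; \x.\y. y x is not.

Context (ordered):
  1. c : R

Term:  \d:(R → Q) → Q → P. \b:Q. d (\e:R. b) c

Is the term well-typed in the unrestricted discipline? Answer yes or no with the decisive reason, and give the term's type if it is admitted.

no — a type mismatch blocks all five
counts: c: 1, d (λ-bound): 1, b (λ-bound): 1, e (λ-bound): 0
use order (left to right): d, b, c
typing: ill-typed: argument of type R where Q is required
per-discipline verdicts: ordered ✗ · linear ✗ · affine ✗ · relevant ✗ · unrestricted ✗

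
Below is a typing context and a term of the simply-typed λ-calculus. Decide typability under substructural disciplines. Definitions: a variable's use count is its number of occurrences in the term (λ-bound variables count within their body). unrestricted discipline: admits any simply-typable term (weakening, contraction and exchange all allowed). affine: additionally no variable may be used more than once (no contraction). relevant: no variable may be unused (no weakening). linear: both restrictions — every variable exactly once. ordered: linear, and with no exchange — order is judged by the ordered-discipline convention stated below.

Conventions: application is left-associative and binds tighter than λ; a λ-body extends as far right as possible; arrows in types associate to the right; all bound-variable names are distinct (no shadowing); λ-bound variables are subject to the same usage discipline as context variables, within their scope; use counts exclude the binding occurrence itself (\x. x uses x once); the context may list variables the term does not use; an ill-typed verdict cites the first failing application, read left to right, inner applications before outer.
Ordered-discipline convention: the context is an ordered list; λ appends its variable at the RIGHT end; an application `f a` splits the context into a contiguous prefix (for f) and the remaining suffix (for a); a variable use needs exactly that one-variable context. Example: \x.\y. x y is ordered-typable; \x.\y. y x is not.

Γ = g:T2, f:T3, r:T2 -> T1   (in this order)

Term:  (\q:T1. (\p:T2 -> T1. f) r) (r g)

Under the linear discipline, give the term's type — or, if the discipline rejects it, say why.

not well-typed under linear — needs contraction — r ×2; needs weakening: q, p unused
counts: g: 1×, f: 1×, r: 2×, q (bound): 0×, p (bound): 0×
uses in reading order: f, r, r, g
typing: well-typed at T3
all disciplines: ordered ✗, linear ✗, affine ✗, relevant ✗, unrestricted ✓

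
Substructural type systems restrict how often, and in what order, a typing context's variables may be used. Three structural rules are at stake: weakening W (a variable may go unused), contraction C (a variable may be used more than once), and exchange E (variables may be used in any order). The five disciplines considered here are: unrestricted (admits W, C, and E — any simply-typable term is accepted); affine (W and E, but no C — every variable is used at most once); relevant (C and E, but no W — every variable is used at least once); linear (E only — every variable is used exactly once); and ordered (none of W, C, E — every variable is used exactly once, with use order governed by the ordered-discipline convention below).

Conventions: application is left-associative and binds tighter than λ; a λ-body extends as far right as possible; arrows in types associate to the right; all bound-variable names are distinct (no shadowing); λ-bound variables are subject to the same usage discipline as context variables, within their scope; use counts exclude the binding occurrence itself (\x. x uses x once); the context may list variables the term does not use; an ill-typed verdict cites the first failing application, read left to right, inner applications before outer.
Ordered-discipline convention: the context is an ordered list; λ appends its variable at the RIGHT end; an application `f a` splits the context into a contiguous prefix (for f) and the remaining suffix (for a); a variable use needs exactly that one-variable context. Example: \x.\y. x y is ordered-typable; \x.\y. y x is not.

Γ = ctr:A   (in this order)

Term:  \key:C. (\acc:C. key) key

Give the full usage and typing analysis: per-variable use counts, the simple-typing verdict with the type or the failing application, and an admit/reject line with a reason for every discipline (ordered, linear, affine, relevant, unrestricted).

variable uses: ctr: 0, key [bound]: 2, acc [bound]: 0
left-to-right use order: key, key
typing: well-typed at C -> C
ordered ✗ (uses contraction: key ×2; needs weakening: ctr, acc unused)
linear ✗ (uses contraction: key ×2; needs weakening: ctr, acc unused)
affine ✗ (uses contraction: key ×2)
relevant ✗ (needs weakening: ctr, acc unused)
unrestricted ✓ (well-typed at C -> C; no restrictions here)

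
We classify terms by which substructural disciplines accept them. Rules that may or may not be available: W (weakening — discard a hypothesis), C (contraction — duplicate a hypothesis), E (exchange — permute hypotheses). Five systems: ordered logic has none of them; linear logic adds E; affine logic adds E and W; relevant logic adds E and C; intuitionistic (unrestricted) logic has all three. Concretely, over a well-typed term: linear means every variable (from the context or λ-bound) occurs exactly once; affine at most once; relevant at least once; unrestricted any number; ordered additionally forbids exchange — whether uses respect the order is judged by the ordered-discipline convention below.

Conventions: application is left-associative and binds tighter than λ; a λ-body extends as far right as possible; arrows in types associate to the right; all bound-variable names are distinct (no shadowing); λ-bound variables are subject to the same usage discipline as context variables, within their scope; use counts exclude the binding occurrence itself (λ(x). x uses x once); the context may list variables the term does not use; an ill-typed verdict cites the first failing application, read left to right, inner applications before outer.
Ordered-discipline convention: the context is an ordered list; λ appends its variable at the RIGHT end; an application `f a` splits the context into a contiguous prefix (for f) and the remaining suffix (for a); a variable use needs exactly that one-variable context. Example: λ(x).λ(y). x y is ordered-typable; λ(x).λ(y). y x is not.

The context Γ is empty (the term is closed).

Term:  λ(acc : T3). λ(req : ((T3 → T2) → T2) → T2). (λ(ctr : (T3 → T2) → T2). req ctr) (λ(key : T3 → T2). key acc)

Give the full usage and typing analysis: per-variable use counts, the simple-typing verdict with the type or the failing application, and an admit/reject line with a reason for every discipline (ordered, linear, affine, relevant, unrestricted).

usage: acc (bound) ×1, req (bound) ×1, ctr (bound) ×1, key (bound) ×1
use order (left to right): req, ctr, key, acc
typing: well-typed at T3 → (((T3 → T2) → T2) → T2) → T2
ordered: ✗, needs exchange: uses follow req, ctr, key, acc
linear: ✓, acc, req, ctr, key: one use apiece
affine: ✓, no duplicate uses among acc, req, ctr, key
relevant: ✓, none of acc, req, ctr, key goes unused
unrestricted: ✓, well-typed at T3 → (((T3 → T2) → T2) → T2) → T2; no restrictions here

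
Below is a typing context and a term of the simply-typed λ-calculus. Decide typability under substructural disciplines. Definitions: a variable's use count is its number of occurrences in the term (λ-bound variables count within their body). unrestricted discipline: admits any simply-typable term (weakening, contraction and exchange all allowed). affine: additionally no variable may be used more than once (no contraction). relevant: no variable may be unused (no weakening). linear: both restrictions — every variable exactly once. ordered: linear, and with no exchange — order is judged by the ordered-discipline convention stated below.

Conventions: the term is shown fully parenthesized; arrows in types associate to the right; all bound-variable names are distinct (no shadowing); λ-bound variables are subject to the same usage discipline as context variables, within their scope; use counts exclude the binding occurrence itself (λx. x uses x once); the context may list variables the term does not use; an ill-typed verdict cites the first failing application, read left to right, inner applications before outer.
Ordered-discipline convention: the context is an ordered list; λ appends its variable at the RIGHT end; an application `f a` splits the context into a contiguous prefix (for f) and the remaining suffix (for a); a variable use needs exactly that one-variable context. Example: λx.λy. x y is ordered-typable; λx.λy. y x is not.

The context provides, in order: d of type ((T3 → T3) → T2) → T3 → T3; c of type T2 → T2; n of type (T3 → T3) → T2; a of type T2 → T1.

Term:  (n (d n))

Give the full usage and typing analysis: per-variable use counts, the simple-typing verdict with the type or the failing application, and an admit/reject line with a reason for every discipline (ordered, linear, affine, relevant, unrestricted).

usage: d=1; c=0; n=2; a=0
use order (left to right): n, d, n
typing: ✓ — T2
ordered: ✗, n ×2 used more than once (contraction); c, a left unused
linear: ✗, n ×2 used more than once (contraction); c, a left unused
affine: ✗, n ×2 used more than once (contraction)
relevant: ✗, c, a left unused
unrestricted: ✓, well-typed at T2; no restrictions here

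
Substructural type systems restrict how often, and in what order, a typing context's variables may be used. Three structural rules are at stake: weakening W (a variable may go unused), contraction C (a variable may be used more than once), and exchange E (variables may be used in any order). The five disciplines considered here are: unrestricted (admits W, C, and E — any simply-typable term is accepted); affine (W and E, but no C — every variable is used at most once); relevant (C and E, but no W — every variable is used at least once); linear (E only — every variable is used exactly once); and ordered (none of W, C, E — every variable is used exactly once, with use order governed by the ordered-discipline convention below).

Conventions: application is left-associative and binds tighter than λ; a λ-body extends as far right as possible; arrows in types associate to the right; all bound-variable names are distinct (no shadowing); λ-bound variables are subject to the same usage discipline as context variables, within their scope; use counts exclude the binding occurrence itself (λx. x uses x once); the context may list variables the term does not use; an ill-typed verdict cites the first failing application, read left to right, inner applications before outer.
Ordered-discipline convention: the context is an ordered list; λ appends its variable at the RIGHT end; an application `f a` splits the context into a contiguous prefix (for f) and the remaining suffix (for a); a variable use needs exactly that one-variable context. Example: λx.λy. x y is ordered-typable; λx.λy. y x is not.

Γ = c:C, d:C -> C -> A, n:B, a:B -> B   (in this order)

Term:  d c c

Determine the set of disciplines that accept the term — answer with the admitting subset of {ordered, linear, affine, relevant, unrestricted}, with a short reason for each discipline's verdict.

admitted in: unrestricted
usage: c=2; d=1; n=0; a=0
order of uses: d, c, c
typing: ✓ — A
ordered: ✗ — repeated use of c ×2; n, a left unused
linear: ✗ — repeated use of c ×2; n, a left unused
affine: ✗ — repeated use of c ×2
relevant: ✗ — n, a left unused
unrestricted: ✓ — type-checks (A) and nothing is barred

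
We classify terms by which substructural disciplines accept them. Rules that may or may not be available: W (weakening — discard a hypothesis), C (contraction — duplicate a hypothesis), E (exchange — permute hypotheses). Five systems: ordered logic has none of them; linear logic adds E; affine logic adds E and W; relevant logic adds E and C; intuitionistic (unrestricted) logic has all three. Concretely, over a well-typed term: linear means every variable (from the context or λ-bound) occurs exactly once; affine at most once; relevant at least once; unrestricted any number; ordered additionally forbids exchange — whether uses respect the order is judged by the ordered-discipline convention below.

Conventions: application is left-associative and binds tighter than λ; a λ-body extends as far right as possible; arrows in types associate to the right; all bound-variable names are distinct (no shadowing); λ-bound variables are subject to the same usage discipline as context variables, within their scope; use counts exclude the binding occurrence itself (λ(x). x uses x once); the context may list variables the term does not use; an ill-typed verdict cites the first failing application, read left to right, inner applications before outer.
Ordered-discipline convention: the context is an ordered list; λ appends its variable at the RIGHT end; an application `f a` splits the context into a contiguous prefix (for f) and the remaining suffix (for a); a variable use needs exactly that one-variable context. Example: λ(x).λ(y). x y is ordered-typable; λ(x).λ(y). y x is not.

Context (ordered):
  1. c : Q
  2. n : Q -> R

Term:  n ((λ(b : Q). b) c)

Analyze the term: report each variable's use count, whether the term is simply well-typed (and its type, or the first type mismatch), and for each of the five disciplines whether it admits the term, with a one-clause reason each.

usage: c: 1×, n: 1×, b (bound): 1×
left-to-right use order: n, b, c
typing: well-typed — term : R
ordered: ✗, no contiguous prefix/suffix split fits n, b, c
linear: ✓, exactly-once usage across c, n, b
affine: ✓, none of c, n, b used more than once
relevant: ✓, c, n, b: all used, weakening unneeded
unrestricted: ✓, typability at R is all that's needed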